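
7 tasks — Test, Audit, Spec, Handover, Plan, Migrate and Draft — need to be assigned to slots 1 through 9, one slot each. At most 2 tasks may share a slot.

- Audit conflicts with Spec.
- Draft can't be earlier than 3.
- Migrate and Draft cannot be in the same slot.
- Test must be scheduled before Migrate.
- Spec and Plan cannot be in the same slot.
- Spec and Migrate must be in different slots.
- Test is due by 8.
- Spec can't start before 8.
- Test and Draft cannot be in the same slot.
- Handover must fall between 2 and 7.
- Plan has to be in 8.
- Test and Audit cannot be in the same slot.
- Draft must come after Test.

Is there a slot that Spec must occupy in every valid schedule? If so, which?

Spec's window is 8–9.
Plan is fixed at 8, and Spec can't share a slot with Plan.
So Spec must be 9.

9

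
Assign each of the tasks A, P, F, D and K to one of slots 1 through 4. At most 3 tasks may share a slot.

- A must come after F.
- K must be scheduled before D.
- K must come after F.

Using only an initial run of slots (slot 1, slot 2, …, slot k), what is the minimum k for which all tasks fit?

3 slots

The precedence chain requires at least 3 distinct slots.
With at most 3 per slot and 5 tasks, at least 2 slots are needed.
3 works (last occupied slot: 3): for example P in 1; K in 2; A in 2; D in 3; F in 1.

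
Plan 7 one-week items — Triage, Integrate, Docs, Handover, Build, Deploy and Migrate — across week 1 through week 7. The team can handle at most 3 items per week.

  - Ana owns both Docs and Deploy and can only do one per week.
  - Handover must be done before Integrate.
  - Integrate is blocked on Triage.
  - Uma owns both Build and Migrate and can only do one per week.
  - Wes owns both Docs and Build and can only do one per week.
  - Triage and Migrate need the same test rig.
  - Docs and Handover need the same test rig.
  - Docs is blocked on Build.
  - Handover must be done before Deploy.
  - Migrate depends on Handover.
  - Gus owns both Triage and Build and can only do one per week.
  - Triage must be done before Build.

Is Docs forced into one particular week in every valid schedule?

Docs can be week 3 (e.g. Docs=week 3; Triage=week 1; Integrate=week 2; Build=week 2; Migrate=week 3; Deploy=week 2; Handover=week 1) or week 4 (e.g. Build in week 2; Migrate in week 3; Triage in week 1; Integrate in week 2; Deploy in week 2; Docs in week 4; Handover in week 1).

No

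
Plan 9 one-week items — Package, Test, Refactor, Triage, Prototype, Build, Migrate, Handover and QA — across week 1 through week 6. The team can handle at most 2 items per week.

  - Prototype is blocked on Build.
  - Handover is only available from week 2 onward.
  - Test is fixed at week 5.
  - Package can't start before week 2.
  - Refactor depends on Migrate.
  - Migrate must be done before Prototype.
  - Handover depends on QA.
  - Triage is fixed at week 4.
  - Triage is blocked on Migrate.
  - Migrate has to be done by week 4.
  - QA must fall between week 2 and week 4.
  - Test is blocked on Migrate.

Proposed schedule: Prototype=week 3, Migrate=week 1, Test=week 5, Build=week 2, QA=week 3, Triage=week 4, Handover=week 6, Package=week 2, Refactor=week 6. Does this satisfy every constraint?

The team can handle at most 2 items per week — holds.
Handover is only available from week 2 onward — holds.
QA must fall between week 2 and week 4 — holds.
Prototype is blocked on Build — holds.
Package can't start before week 2 — holds.
Migrate has to be done by week 4 — holds.
Triage is fixed at week 4 — holds.
Test is blocked on Migrate — holds.
Handover depends on QA — holds.
Migrate must be done before Prototype — holds.
Triage is blocked on Migrate — holds.
Test is fixed at week 5 — holds.
Refactor depends on Migrate — holds.

Yes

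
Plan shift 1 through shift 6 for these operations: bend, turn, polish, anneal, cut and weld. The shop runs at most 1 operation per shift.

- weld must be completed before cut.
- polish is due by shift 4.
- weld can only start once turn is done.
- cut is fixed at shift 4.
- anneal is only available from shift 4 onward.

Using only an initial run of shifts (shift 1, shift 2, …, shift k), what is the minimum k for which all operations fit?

6

The precedence chain requires at least 3 distinct shifts.
With at most 1 per shift and 6 operations, at least 6 shifts are needed.
anneal can't be placed before shift 4, so the schedule must run through at least shift 4.
6 works (last occupied shift: shift 6): for example weld=shift 3, polish=shift 1, turn=shift 2, anneal=shift 5, bend=shift 6, cut=shift 4.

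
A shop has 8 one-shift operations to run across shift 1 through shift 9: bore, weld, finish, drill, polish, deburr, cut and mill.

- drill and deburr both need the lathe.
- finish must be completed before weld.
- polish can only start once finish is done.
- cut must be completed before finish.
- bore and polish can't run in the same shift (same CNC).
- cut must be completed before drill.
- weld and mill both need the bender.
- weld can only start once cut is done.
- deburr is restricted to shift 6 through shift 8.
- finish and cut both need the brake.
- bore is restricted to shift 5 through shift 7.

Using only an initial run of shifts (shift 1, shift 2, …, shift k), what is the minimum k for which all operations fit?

6 shifts

The precedence chain requires at least 3 distinct shifts.
deburr can't be placed before shift 6, so the schedule must run through at least shift 6.
6 works (last occupied shift: shift 6): for example weld in shift 3, finish in shift 2, mill in shift 1, bore in shift 5, deburr in shift 6, cut in shift 1, drill in shift 2, polish in shift 3.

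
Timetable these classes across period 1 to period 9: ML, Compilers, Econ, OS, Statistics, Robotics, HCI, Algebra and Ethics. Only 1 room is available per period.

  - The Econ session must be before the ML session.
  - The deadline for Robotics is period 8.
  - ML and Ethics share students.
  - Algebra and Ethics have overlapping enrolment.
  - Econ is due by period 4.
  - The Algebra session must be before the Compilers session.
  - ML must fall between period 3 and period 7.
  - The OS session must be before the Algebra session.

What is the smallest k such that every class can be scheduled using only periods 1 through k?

9 periods

The precedence chain requires at least 3 distinct periods.
With at most 1 per period and 9 classes, at least 9 periods are needed.
9 works (last occupied period: period 9): for example Econ in period 1, HCI in period 8, OS in period 4, Compilers in period 6, ML in period 3, Algebra in period 5, Robotics in period 2, Ethics in period 9, Statistics in period 7.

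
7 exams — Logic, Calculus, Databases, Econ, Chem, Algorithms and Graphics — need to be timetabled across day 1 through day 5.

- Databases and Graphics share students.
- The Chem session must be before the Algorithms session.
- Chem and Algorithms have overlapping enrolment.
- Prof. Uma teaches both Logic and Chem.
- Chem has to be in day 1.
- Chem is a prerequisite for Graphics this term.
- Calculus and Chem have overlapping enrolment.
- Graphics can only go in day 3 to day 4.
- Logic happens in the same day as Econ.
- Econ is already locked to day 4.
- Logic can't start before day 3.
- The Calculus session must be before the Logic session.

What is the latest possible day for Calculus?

Downstream work caps Calculus at day 3.
Calculus at day 3 is achievable: Algorithms -> day 2, Chem -> day 1, Econ -> day 4, Graphics -> day 3, Logic -> day 4, Calculus -> day 3, Databases -> day 1.

day 3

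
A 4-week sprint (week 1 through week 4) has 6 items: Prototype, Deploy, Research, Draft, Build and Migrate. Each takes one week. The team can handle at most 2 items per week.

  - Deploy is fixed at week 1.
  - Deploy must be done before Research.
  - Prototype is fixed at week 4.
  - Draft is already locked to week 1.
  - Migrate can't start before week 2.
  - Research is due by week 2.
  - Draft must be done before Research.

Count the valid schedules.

Splitting on Build: it can be week 2 (2), week 3 (3), week 4 (2). Listing each branch's schedules as (Prototype, Deploy, Research, Draft, Migrate) by week number:
Build=week 2: (4,1,2,1,3) (4,1,2,1,4) — 2.
Build=week 3: (4,1,2,1,2) (4,1,2,1,3) (4,1,2,1,4) — 3.
Build=week 4: (4,1,2,1,2) (4,1,2,1,3) — 2.
Summing: 2 + 3 + 2 = 7.

7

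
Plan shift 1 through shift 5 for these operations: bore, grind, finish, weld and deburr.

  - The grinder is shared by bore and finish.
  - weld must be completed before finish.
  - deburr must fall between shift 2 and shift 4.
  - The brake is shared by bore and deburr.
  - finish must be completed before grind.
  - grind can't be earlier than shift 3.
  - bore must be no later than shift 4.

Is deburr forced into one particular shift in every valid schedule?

deburr can be shift 2 (e.g. bore=shift 1; finish=shift 2; grind=shift 3; weld=shift 1; deburr=shift 2) or shift 3 (e.g. deburr in shift 3; weld in shift 1; grind in shift 3; finish in shift 2; bore in shift 1).

No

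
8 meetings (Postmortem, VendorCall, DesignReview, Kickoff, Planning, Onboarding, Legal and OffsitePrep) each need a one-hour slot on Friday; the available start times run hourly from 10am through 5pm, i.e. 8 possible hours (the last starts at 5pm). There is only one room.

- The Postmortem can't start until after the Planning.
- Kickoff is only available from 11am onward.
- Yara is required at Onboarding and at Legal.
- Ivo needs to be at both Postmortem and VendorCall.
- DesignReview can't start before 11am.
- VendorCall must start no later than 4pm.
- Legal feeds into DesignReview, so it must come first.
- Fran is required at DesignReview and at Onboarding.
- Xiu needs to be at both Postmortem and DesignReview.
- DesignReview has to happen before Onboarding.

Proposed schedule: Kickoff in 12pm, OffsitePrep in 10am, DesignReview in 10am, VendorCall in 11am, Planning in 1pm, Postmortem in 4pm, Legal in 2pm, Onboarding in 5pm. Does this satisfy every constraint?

VendorCall must start no later than 4pm — holds.
DesignReview can't start before 11am — violated.
Kickoff is only available from 11am onward — holds.
Yara is required at Onboarding and at Legal — holds.
The Postmortem can't start until after the Planning — holds.
Legal feeds into DesignReview, so it must come first — violated.
Fran is required at DesignReview and at Onboarding — holds.
There is only one room — violated.
DesignReview has to happen before Onboarding — holds.
Xiu needs to be at both Postmortem and DesignReview — holds.
Ivo needs to be at both Postmortem and VendorCall — holds.

No. DesignReview can't start before 11am is not satisfied.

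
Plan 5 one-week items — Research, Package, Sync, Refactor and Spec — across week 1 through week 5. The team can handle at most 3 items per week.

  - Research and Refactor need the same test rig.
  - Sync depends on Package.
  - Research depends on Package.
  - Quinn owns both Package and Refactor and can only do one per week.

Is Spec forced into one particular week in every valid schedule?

No

Spec can be week 1 (e.g. Package in week 1, Research in week 2, Sync in week 2, Refactor in week 3, Spec in week 1) or week 2 (e.g. Spec in week 2, Refactor in week 3, Research in week 2, Package in week 1, Sync in week 2).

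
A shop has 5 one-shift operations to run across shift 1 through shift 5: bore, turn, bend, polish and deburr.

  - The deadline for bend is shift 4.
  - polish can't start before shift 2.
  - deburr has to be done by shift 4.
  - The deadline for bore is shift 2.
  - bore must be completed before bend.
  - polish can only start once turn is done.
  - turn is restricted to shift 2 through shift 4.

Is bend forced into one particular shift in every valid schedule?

No

bend can be shift 2 (e.g. bore -> shift 1; deburr -> shift 1; polish -> shift 3; bend -> shift 2; turn -> shift 2) or shift 3 (e.g. deburr -> shift 1; bend -> shift 3; turn -> shift 2; polish -> shift 3; bore -> shift 1).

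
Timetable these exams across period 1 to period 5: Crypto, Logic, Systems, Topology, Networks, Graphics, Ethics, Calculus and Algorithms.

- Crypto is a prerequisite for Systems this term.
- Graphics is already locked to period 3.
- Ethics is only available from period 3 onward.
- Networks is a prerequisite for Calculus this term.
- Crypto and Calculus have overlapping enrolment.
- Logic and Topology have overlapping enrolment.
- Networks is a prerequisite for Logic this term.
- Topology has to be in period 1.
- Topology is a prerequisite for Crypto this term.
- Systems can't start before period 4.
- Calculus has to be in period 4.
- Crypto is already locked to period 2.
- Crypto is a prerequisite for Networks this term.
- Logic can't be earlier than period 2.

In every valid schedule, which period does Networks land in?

period 3

Crypto is fixed at period 2 and must come before Networks, so Networks is at least period 3.
Calculus is fixed at period 4 and must come after Networks, so Networks is at most period 3.
So Networks must be period 3.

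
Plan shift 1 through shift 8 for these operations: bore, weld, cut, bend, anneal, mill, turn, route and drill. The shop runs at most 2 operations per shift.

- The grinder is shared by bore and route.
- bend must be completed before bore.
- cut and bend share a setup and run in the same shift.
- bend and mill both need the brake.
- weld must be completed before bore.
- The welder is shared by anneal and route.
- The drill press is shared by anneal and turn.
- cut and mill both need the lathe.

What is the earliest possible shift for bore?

Precedence pushes bore to at least shift 2.
bore at shift 3 is achievable: mill in shift 3; turn in shift 4; weld in shift 1; anneal in shift 1; cut in shift 2; bend in shift 2; drill in shift 5; bore in shift 3; route in shift 4.
Nothing earlier works — the conflict and capacity constraints rule out every shift before shift 3.

shift 3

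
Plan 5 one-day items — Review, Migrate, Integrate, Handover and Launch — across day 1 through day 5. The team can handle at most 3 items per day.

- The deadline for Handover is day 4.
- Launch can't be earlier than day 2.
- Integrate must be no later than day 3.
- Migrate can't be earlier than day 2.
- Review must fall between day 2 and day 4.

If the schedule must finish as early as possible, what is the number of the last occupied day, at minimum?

With at most 3 per day and 5 work items, at least 2 days are needed.
Review can't be placed before day 2, so the schedule must run through at least day 2.
2 works (last occupied day: day 2): for example Launch=day 2, Handover=day 1, Review=day 2, Integrate=day 1, Migrate=day 2.

2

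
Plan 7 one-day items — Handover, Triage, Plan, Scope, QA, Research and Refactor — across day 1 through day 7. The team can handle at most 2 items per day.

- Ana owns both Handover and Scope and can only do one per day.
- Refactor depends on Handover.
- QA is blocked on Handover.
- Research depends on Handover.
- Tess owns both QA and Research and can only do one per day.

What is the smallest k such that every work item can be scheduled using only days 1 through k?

The precedence chain requires at least 2 distinct days.
With at most 2 per day and 7 work items, at least 4 days are needed.
4 works (last occupied day: day 4): for example QA -> day 2; Scope -> day 4; Research -> day 3; Plan -> day 3; Triage -> day 1; Handover -> day 1; Refactor -> day 2.

4 days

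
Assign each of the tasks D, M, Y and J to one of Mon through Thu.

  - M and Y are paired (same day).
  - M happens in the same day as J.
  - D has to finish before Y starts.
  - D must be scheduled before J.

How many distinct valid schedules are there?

Splitting on D: it can be Mon (3), Tue (2), Wed (1). Listing each branch's schedules as (M, Y, J):
D=Mon: (Tue,Tue,Tue) (Wed,Wed,Wed) (Thu,Thu,Thu) — 3.
D=Tue: (Wed,Wed,Wed) (Thu,Thu,Thu) — 2.
D=Wed: (Thu,Thu,Thu) — 1.
Summing: 3 + 2 + 1 = 6.

6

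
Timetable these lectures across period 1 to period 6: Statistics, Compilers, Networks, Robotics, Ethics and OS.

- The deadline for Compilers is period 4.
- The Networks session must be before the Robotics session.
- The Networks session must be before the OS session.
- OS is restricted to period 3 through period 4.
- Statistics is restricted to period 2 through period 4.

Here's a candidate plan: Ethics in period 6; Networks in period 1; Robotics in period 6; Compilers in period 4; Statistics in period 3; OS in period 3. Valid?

Yes, all constraints hold

OS is restricted to period 3 through period 4 — holds.
Statistics is restricted to period 2 through period 4 — holds.
The deadline for Compilers is period 4 — holds.
The Networks session must be before the OS session — holds.
The Networks session must be before the Robotics session — holds.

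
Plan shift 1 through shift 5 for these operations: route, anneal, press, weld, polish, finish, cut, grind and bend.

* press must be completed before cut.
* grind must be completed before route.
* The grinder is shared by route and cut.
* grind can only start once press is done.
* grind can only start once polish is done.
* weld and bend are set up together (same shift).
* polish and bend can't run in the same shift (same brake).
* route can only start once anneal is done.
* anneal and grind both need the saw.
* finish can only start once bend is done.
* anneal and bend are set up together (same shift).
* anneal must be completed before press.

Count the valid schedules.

Splitting on route: it can be shift 4 (8), shift 5 (38). Listing each branch's schedules as (anneal, press, weld, polish, finish, cut, grind, bend) by shift number:
route=shift 4: (1,2,1,2,2,3,3,1) (1,2,1,2,2,5,3,1) (1,2,1,2,3,3,3,1) (1,2,1,2,3,5,3,1) (1,2,1,2,4,3,3,1) (1,2,1,2,4,5,3,1) (1,2,1,2,5,3,3,1) (1,2,1,2,5,5,3,1) — 8.
route=shift 5: (1,2,1,2,2,3,3,1) (1,2,1,2,2,3,4,1) (1,2,1,2,2,4,3,1) (1,2,1,2,2,4,4,1) (1,2,1,2,3,3,3,1) (1,2,1,2,3,3,4,1) (1,2,1,2,3,4,3,1) (1,2,1,2,3,4,4,1) (1,2,1,2,4,3,3,1) (1,2,1,2,4,3,4,1) (1,2,1,2,4,4,3,1) (1,2,1,2,4,4,4,1) (1,2,1,2,5,3,3,1) (1,2,1,2,5,3,4,1) (1,2,1,2,5,4,3,1) (1,2,1,2,5,4,4,1) (1,2,1,3,2,3,4,1) (1,2,1,3,2,4,4,1) (1,2,1,3,3,3,4,1) (1,2,1,3,3,4,4,1) (1,2,1,3,4,3,4,1) (1,2,1,3,4,4,4,1) (1,2,1,3,5,3,4,1) (1,2,1,3,5,4,4,1) (1,3,1,2,2,4,4,1) (1,3,1,2,3,4,4,1) (1,3,1,2,4,4,4,1) (1,3,1,2,5,4,4,1) (1,3,1,3,2,4,4,1) (1,3,1,3,3,4,4,1) (1,3,1,3,4,4,4,1) (1,3,1,3,5,4,4,1) (2,3,2,1,3,4,4,2) (2,3,2,1,4,4,4,2) (2,3,2,1,5,4,4,2) (2,3,2,3,3,4,4,2) (2,3,2,3,4,4,4,2) (2,3,2,3,5,4,4,2) — 38.
Summing: 8 + 38 = 46.

46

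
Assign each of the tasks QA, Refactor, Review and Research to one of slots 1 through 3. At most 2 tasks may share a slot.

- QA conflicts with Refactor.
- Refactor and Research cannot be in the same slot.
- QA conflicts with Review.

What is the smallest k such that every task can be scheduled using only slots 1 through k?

2

With at most 2 per slot and 4 tasks, at least 2 slots are needed.
2 works (last occupied slot: 2): for example Review -> 2; QA -> 1; Refactor -> 2; Research -> 1.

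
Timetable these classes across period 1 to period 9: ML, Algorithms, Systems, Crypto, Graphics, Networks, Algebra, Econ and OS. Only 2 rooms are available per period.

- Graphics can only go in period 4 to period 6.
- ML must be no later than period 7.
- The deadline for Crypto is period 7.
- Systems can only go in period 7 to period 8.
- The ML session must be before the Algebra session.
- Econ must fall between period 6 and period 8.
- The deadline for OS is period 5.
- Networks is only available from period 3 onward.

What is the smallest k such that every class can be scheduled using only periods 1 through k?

7 periods

The precedence chain requires at least 2 distinct periods.
With at most 2 per period and 9 classes, at least 5 periods are needed.
Systems can't be placed before period 7, so the schedule must run through at least period 7.
7 works (last occupied period: period 7): for example ML in period 1, Algorithms in period 2, Networks in period 3, Graphics in period 4, Econ in period 6, Algebra in period 2, Crypto in period 3, OS in period 1, Systems in period 7.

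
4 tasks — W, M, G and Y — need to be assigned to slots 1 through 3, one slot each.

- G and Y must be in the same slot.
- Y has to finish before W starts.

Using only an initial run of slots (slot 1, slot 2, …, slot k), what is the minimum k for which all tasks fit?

2

The precedence chain requires at least 2 distinct slots.
2 works (last occupied slot: 2): for example M=1; G=1; Y=1; W=2.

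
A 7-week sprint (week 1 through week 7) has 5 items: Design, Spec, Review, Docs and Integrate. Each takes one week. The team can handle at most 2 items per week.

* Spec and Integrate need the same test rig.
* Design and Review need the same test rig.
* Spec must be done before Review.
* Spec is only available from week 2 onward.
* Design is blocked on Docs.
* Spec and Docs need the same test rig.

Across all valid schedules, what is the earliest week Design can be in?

week 2

Precedence pushes Design to at least week 2.
Design at week 2 is achievable: Spec=week 2, Docs=week 1, Design=week 2, Review=week 3, Integrate=week 1.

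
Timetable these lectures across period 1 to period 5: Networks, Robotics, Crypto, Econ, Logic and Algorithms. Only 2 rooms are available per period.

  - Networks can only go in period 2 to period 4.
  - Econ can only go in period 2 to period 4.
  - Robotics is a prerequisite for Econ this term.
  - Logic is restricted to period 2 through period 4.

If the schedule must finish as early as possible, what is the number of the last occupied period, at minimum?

The precedence chain requires at least 2 distinct periods.
With at most 2 per period and 6 lectures, at least 3 periods are needed.
3 works (last occupied period: period 3): for example Crypto in period 1; Logic in period 3; Robotics in period 1; Algorithms in period 3; Networks in period 2; Econ in period 2.

3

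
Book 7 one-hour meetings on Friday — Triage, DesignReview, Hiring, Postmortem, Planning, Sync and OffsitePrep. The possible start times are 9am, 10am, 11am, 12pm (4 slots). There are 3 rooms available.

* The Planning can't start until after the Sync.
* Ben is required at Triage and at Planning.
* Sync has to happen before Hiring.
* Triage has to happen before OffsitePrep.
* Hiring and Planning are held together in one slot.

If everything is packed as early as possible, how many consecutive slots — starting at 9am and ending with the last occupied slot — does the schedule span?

The precedence chain requires at least 2 distinct slots.
With at most 3 per slot and 7 meetings, at least 3 slots are needed.
3 works (last occupied slot: 11am): for example Sync -> 9am, Planning -> 10am, Hiring -> 10am, DesignReview -> 9am, Triage -> 9am, Postmortem -> 11am, OffsitePrep -> 10am.

3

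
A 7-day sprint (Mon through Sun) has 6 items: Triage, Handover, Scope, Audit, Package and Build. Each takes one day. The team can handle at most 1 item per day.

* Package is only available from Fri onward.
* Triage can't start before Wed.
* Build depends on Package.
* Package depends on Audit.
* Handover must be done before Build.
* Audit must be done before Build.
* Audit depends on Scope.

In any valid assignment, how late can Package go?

Package is available from Fri; downstream work caps Package at Sat.
Package at Sat is achievable: Scope in Mon; Handover in Thu; Package in Sat; Triage in Wed; Audit in Tue; Build in Sun.

Sat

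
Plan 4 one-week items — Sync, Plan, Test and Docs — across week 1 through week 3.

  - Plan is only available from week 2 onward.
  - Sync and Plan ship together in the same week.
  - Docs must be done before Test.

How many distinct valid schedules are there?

6

Splitting on Sync: it can be week 2 (3), week 3 (3). Listing each branch's schedules as (Plan, Test, Docs) by week number:
Sync=week 2: (2,2,1) (2,3,1) (2,3,2) — 3.
Sync=week 3: (3,2,1) (3,3,1) (3,3,2) — 3.
Summing: 3 + 3 = 6.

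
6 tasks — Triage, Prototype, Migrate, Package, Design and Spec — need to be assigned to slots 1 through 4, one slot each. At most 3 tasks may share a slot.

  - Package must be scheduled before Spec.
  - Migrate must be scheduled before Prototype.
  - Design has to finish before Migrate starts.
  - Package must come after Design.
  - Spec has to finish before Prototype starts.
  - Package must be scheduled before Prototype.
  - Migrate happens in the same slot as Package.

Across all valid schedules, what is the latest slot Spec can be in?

Precedence pushes Spec to at least 3; downstream work caps Spec at 3.
Spec at 3 is achievable: Prototype in 4, Triage in 1, Migrate in 2, Design in 1, Package in 2, Spec in 3.

3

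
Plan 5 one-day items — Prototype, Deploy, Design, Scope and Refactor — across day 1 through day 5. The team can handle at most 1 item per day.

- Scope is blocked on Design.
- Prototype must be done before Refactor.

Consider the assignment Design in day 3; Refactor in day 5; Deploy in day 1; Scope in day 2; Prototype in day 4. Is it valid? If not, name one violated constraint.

The team can handle at most 1 item per day — holds.
Scope is blocked on Design — violated.
Prototype must be done before Refactor — holds.

No. Scope is blocked on Design is not satisfied.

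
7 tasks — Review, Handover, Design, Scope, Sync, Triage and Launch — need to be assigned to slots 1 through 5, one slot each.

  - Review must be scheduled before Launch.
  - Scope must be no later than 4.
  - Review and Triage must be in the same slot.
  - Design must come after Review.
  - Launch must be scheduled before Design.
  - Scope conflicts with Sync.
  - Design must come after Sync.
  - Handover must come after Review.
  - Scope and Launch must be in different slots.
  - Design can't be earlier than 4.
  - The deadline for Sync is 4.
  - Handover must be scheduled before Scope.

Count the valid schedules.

Splitting on Review: it can be 1 (32), 2 (6). Listing each branch's schedules as (Handover, Design, Scope, Sync, Triage, Launch):
Review=1: (2,4,3,1,1,2) (2,4,3,2,1,2) (2,4,4,1,1,2) (2,4,4,1,1,3) (2,4,4,2,1,2) (2,4,4,2,1,3) (2,4,4,3,1,2) (2,4,4,3,1,3) (2,5,3,1,1,2) (2,5,3,1,1,4) (2,5,3,2,1,2) (2,5,3,2,1,4) (2,5,3,4,1,2) (2,5,3,4,1,4) (2,5,4,1,1,2) (2,5,4,1,1,3) (2,5,4,2,1,2) (2,5,4,2,1,3) (2,5,4,3,1,2) (2,5,4,3,1,3) (3,4,4,1,1,2) (3,4,4,1,1,3) (3,4,4,2,1,2) (3,4,4,2,1,3) (3,4,4,3,1,2) (3,4,4,3,1,3) (3,5,4,1,1,2) (3,5,4,1,1,3) (3,5,4,2,1,2) (3,5,4,2,1,3) (3,5,4,3,1,2) (3,5,4,3,1,3) — 32.
Review=2: (3,4,4,1,2,3) (3,4,4,2,2,3) (3,4,4,3,2,3) (3,5,4,1,2,3) (3,5,4,2,2,3) (3,5,4,3,2,3) — 6.
Summing: 32 + 6 = 38.

38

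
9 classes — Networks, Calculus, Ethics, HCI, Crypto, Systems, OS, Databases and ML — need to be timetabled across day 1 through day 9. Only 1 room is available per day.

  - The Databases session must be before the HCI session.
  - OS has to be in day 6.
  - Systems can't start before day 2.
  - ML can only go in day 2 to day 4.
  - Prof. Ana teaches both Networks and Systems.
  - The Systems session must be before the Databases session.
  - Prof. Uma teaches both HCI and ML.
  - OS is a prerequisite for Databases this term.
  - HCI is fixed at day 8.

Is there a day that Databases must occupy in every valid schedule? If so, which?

day 7

OS is fixed at day 6 and must come before Databases, so Databases is at least day 7.
HCI is fixed at day 8 and must come after Databases, so Databases is at most day 7.
So Databases must be day 7.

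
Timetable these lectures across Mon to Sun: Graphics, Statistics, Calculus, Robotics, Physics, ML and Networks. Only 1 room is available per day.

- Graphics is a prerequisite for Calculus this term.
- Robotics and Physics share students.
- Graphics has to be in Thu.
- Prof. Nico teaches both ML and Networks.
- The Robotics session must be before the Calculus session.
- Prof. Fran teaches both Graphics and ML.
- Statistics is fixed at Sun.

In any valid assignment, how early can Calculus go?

Precedence pushes Calculus to at least Fri.
Calculus at Fri is achievable: Statistics=Sun, Networks=Sat, Robotics=Mon, Graphics=Thu, Physics=Tue, ML=Wed, Calculus=Fri.

Fri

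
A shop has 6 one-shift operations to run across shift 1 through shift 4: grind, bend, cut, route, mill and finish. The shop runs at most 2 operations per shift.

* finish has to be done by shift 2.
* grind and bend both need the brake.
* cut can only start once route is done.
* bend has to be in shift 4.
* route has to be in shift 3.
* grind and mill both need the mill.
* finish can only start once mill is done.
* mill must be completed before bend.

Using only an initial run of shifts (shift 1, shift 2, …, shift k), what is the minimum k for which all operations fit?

4

The precedence chain requires at least 2 distinct shifts.
With at most 2 per shift and 6 operations, at least 3 shifts are needed.
bend can't be placed before shift 4, so the schedule must run through at least shift 4.
4 works (last occupied shift: shift 4): for example route=shift 3; bend=shift 4; mill=shift 1; finish=shift 2; grind=shift 2; cut=shift 4.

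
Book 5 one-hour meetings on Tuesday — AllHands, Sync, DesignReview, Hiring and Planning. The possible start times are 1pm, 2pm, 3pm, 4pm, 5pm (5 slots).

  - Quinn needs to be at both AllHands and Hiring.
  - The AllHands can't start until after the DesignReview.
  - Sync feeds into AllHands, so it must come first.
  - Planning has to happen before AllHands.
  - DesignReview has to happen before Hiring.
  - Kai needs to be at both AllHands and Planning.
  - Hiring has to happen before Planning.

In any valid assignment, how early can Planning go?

Precedence pushes Planning to at least 3pm; downstream work caps Planning at 4pm.
Planning at 3pm is achievable: AllHands in 4pm; Sync in 1pm; Planning in 3pm; DesignReview in 1pm; Hiring in 2pm.

3pm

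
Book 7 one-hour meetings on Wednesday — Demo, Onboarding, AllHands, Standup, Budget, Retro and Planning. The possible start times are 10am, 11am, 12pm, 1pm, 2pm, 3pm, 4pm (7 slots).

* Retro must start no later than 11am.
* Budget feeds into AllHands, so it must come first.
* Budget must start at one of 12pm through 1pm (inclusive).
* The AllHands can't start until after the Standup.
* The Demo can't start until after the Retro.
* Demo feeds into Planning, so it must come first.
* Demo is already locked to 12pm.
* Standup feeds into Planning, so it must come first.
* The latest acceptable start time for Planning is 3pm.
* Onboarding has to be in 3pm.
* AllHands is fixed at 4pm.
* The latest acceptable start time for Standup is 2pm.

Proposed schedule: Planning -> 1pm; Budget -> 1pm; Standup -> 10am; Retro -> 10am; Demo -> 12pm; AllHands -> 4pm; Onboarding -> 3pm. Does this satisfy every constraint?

Valid

Budget feeds into AllHands, so it must come first — holds.
Onboarding has to be in 3pm — holds.
The AllHands can't start until after the Standup — holds.
The Demo can't start until after the Retro — holds.
AllHands is fixed at 4pm — holds.
Demo feeds into Planning, so it must come first — holds.
Demo is already locked to 12pm — holds.
Standup feeds into Planning, so it must come first — holds.
Retro must start no later than 11am — holds.
The latest acceptable start time for Planning is 3pm — holds.
The latest acceptable start time for Standup is 2pm — holds.
Budget must start at one of 12pm through 1pm (inclusive) — holds.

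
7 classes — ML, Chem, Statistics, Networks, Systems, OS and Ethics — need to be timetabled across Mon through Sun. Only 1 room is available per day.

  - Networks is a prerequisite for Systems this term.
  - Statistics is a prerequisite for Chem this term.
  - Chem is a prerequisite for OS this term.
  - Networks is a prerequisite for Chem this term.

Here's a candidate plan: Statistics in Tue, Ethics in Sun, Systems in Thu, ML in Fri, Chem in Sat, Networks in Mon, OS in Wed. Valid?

Only 1 room is available per day — holds.
Statistics is a prerequisite for Chem this term — holds.
Networks is a prerequisite for Systems this term — holds.
Networks is a prerequisite for Chem this term — holds.
Chem is a prerequisite for OS this term — violated.

No — it violates: Chem is a prerequisite for OS this term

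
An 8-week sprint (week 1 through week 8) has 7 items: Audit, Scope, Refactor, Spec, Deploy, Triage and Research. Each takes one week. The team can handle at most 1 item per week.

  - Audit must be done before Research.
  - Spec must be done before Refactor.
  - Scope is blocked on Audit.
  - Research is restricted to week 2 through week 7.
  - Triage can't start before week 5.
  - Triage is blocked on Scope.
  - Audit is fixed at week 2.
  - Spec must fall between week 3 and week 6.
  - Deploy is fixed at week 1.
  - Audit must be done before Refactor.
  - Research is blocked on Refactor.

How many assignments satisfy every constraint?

Splitting on Scope: it can be week 3 (7), week 4 (7), week 5 (6), week 6 (5), week 7 (4). Listing each branch's schedules as (Audit, Refactor, Spec, Deploy, Triage, Research) by week number:
Scope=week 3: (2,5,4,1,6,7) (2,5,4,1,7,6) (2,5,4,1,8,6) (2,5,4,1,8,7) (2,6,4,1,5,7) (2,6,4,1,8,7) (2,6,5,1,8,7) — 7.
Scope=week 4: (2,5,3,1,6,7) (2,5,3,1,7,6) (2,5,3,1,8,6) (2,5,3,1,8,7) (2,6,3,1,5,7) (2,6,3,1,8,7) (2,6,5,1,8,7) — 7.
Scope=week 5: (2,4,3,1,6,7) (2,4,3,1,7,6) (2,4,3,1,8,6) (2,4,3,1,8,7) (2,6,3,1,8,7) (2,6,4,1,8,7) — 6.
Scope=week 6: (2,4,3,1,7,5) (2,4,3,1,8,5) (2,4,3,1,8,7) (2,5,3,1,8,7) (2,5,4,1,8,7) — 5.
Scope=week 7: (2,4,3,1,8,5) (2,4,3,1,8,6) (2,5,3,1,8,6) (2,5,4,1,8,6) — 4.
Summing: 7 + 7 + 6 + 5 + 4 = 29.

29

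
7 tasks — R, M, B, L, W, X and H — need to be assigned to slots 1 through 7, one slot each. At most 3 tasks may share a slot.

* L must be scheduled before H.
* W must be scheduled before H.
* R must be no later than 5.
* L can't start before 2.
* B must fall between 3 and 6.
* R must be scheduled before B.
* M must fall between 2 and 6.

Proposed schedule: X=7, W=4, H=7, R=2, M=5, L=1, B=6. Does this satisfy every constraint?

No — it violates: L can't start before 2

W must be scheduled before H — holds.
R must be scheduled before B — holds.
At most 3 tasks may share a slot — holds.
B must fall between 3 and 6 — holds.
L must be scheduled before H — holds.
M must fall between 2 and 6 — holds.
L can't start before 2 — violated.
R must be no later than 5 — holds.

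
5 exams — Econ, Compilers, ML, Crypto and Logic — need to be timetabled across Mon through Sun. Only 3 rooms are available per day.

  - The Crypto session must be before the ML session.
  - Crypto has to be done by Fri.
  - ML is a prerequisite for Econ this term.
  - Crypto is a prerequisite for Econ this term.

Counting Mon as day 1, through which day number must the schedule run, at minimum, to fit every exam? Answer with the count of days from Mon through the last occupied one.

3

The precedence chain requires at least 3 distinct days.
With at most 3 per day and 5 exams, at least 2 days are needed.
3 works (last occupied day: Wed): for example Logic -> Mon, Crypto -> Mon, Econ -> Wed, Compilers -> Mon, ML -> Tue.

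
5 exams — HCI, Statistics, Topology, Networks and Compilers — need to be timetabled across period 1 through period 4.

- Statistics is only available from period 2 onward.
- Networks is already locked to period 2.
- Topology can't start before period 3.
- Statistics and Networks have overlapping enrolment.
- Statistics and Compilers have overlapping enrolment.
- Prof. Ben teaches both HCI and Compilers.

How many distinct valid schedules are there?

36

Splitting on HCI: it can be period 1 (8), period 2 (8), period 3 (10), period 4 (10). Listing each branch's schedules as (Statistics, Topology, Networks, Compilers) by period number:
HCI=period 1: (3,3,2,2) (3,3,2,4) (3,4,2,2) (3,4,2,4) (4,3,2,2) (4,3,2,3) (4,4,2,2) (4,4,2,3) — 8.
HCI=period 2: (3,3,2,1) (3,3,2,4) (3,4,2,1) (3,4,2,4) (4,3,2,1) (4,3,2,3) (4,4,2,1) (4,4,2,3) — 8.
HCI=period 3: (3,3,2,1) (3,3,2,2) (3,3,2,4) (3,4,2,1) (3,4,2,2) (3,4,2,4) (4,3,2,1) (4,3,2,2) (4,4,2,1) (4,4,2,2) — 10.
HCI=period 4: (3,3,2,1) (3,3,2,2) (3,4,2,1) (3,4,2,2) (4,3,2,1) (4,3,2,2) (4,3,2,3) (4,4,2,1) (4,4,2,2) (4,4,2,3) — 10.
Summing: 8 + 8 + 10 + 10 = 36.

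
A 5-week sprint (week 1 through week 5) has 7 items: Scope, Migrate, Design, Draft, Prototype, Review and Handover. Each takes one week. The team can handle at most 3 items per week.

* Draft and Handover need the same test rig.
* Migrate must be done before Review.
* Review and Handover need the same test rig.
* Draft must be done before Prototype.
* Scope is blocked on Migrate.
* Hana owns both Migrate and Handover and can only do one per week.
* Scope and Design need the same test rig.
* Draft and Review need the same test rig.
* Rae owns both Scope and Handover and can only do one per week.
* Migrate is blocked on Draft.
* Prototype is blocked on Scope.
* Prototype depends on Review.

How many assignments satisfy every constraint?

48

Splitting on Scope: it can be week 3 (20), week 4 (28). Listing each branch's schedules as (Migrate, Design, Draft, Prototype, Review, Handover) by week number:
Scope=week 3: (2,1,1,4,3,4) (2,1,1,4,3,5) (2,1,1,5,3,4) (2,1,1,5,3,5) (2,1,1,5,4,5) (2,2,1,4,3,4) (2,2,1,4,3,5) (2,2,1,5,3,4) (2,2,1,5,3,5) (2,2,1,5,4,5) (2,4,1,4,3,4) (2,4,1,4,3,5) (2,4,1,5,3,4) (2,4,1,5,3,5) (2,4,1,5,4,5) (2,5,1,4,3,4) (2,5,1,4,3,5) (2,5,1,5,3,4) (2,5,1,5,3,5) (2,5,1,5,4,5) — 20.
Scope=week 4: (2,1,1,5,3,5) (2,1,1,5,4,3) (2,1,1,5,4,5) (2,2,1,5,3,5) (2,2,1,5,4,3) (2,2,1,5,4,5) (2,3,1,5,3,5) (2,3,1,5,4,3) (2,3,1,5,4,5) (2,5,1,5,3,5) (2,5,1,5,4,3) (2,5,1,5,4,5) (3,1,1,5,4,2) (3,1,1,5,4,5) (3,1,2,5,4,1) (3,1,2,5,4,5) (3,2,1,5,4,2) (3,2,1,5,4,5) (3,2,2,5,4,1) (3,2,2,5,4,5) (3,3,1,5,4,2) (3,3,1,5,4,5) (3,3,2,5,4,1) (3,3,2,5,4,5) (3,5,1,5,4,2) (3,5,1,5,4,5) (3,5,2,5,4,1) (3,5,2,5,4,5) — 28.
Summing: 20 + 28 = 48.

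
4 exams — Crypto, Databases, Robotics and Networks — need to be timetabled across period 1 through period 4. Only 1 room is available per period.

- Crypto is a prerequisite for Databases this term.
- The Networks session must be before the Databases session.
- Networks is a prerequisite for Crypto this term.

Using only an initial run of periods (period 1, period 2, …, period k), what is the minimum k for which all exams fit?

4

The precedence chain requires at least 3 distinct periods.
With at most 1 per period and 4 exams, at least 4 periods are needed.
4 works (last occupied period: period 4): for example Networks in period 1, Robotics in period 4, Databases in period 3, Crypto in period 2.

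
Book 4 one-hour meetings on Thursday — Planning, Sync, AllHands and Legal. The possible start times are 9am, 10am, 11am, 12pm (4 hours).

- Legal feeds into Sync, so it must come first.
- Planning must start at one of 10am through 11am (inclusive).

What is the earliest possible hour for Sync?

Precedence pushes Sync to at least 10am.
Sync at 10am is achievable: Planning=10am; AllHands=9am; Sync=10am; Legal=9am.

10am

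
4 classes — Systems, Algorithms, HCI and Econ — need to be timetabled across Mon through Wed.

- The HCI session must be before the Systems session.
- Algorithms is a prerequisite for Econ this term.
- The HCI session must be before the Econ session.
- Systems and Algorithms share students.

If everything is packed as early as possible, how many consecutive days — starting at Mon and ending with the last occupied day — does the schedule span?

2

The precedence chain requires at least 2 distinct days.
2 works (last occupied day: Tue): for example Econ=Tue; Algorithms=Mon; Systems=Tue; HCI=Mon.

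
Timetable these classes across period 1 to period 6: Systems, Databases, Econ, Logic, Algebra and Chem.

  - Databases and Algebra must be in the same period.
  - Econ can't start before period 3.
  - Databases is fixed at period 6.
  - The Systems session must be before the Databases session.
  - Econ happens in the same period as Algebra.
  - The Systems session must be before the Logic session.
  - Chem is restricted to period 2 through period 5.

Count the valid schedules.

Splitting on Systems: it can be period 1 (20), period 2 (16), period 3 (12), period 4 (8), period 5 (4). Listing each branch's schedules as (Databases, Econ, Logic, Algebra, Chem) by period number:
Systems=period 1: (6,6,2,6,2) (6,6,2,6,3) (6,6,2,6,4) (6,6,2,6,5) (6,6,3,6,2) (6,6,3,6,3) (6,6,3,6,4) (6,6,3,6,5) (6,6,4,6,2) (6,6,4,6,3) (6,6,4,6,4) (6,6,4,6,5) (6,6,5,6,2) (6,6,5,6,3) (6,6,5,6,4) (6,6,5,6,5) (6,6,6,6,2) (6,6,6,6,3) (6,6,6,6,4) (6,6,6,6,5) — 20.
Systems=period 2: (6,6,3,6,2) (6,6,3,6,3) (6,6,3,6,4) (6,6,3,6,5) (6,6,4,6,2) (6,6,4,6,3) (6,6,4,6,4) (6,6,4,6,5) (6,6,5,6,2) (6,6,5,6,3) (6,6,5,6,4) (6,6,5,6,5) (6,6,6,6,2) (6,6,6,6,3) (6,6,6,6,4) (6,6,6,6,5) — 16.
Systems=period 3: (6,6,4,6,2) (6,6,4,6,3) (6,6,4,6,4) (6,6,4,6,5) (6,6,5,6,2) (6,6,5,6,3) (6,6,5,6,4) (6,6,5,6,5) (6,6,6,6,2) (6,6,6,6,3) (6,6,6,6,4) (6,6,6,6,5) — 12.
Systems=period 4: (6,6,5,6,2) (6,6,5,6,3) (6,6,5,6,4) (6,6,5,6,5) (6,6,6,6,2) (6,6,6,6,3) (6,6,6,6,4) (6,6,6,6,5) — 8.
Systems=period 5: (6,6,6,6,2) (6,6,6,6,3) (6,6,6,6,4) (6,6,6,6,5) — 4.
Summing: 20 + 16 + 12 + 8 + 4 = 60.

60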